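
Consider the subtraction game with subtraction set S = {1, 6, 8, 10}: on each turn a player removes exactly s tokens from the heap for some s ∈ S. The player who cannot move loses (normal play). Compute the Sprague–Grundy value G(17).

n :  0  1  2  3  4  5  6  7  8  9 10 11 12 13 14 15 16 17
G :  0  1  0  1  0  1  2  0  1  0  1  0  1  2  3  2  0  1

1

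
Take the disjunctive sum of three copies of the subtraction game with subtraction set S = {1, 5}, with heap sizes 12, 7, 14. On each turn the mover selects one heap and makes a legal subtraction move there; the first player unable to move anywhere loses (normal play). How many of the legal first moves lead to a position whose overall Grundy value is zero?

6

All heaps use S = {1, 5}:
G(0) = 0
G(1) = mex{0} = 1
G(2) = mex{1} = 0
G(3) = mex{0} = 1
G(4) = mex{1} = 0
G(5) = mex{0,0} = 1
G(6) = mex{1,1} = 0
G(7) = mex{0,0} = 1
G(8) = mex{1,1} = 0
G(9) = mex{0,0} = 1
G(10) = mex{1,1} = 0
G(11) = mex{0,0} = 1
G(12) = mex{1,1} = 0
G(13) = mex{0,0} = 1
G(14) = mex{1,1} = 0
Heap A: G(12) = 0.
Heap B: G(7) = 1.
Heap C: G(14) = 0.
Combined Grundy value = 0 ⊕ 1 ⊕ 0 = 1.
A winning move leaves total XOR = 0, i.e. changes one component's Grundy value g to g ⊕ X where X is the current total.
Heap A: need g' = 0⊕1 = 1. Options: 12−1→G=1, 12−5→G=1. Hits: 2.
Heap B: need g' = 1⊕1 = 0. Options: 7−1→G=0, 7−5→G=0. Hits: 2.
Heap C: need g' = 0⊕1 = 1. Options: 14−1→G=1, 14−5→G=1. Hits: 2.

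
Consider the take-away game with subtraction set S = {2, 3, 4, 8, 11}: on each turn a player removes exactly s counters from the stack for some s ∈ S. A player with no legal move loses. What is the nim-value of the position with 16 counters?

5

n :  0  1  2  3  4  5  6  7  8  9 10 11 12 13 14 15 16
G :  0  0  1  1  2  2  0  0  1  1  2  2  3  0  4  1  5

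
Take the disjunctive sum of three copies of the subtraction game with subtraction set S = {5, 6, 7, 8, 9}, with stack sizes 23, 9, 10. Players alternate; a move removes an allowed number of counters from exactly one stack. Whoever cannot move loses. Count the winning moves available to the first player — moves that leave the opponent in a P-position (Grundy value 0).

4

All stacks use S = {5, 6, 7, 8, 9}:
G(0) = 0
G(1) = mex{} = 0
G(2) = mex{} = 0
G(3) = mex{} = 0
G(4) = mex{} = 0
G(5) = mex{0} = 1
G(6) = mex{0,0} = 1
G(7) = mex{0,0,0} = 1
G(8) = mex{0,0,0,0} = 1
G(9) = mex{0,0,0,0,0} = 1
G(10) = mex{1,0,0,0,0} = 2
G(11) = mex{1,1,0,0,0} = 2
G(12) = mex{1,1,1,0,0} = 2
G(13) = mex{1,1,1,1,0} = 2
G(14) = mex{1,1,1,1,1} = 0
G(15) = mex{2,1,1,1,1} = 0
G(16) = mex{2,2,1,1,1} = 0
G(17) = mex{2,2,2,1,1} = 0
G(18) = mex{2,2,2,2,1} = 0
G(19) = mex{0,2,2,2,2} = 1
G(20) = mex{0,0,2,2,2} = 1
G(21) = mex{0,0,0,2,2} = 1
G(22) = mex{0,0,0,0,2} = 1
G(23) = mex{0,0,0,0,0} = 1
Stack A: G(23) = 1.
Stack B: G(9) = 1.
Stack C: G(10) = 2.
Combined Grundy value = 1 ⊕ 1 ⊕ 2 = 2.
A winning move leaves total XOR = 0, i.e. changes one component's Grundy value g to g ⊕ X where X is the current total.
Stack A: need g' = 1⊕2 = 3. Options: 23−5→G=0, 23−6→G=0, 23−7→G=0, 23−8→G=0, 23−9→G=0. Hits: 0.
Stack B: need g' = 1⊕2 = 3. Options: 9−5→G=0, 9−6→G=0, 9−7→G=0, 9−8→G=0, 9−9→G=0. Hits: 0.
Stack C: need g' = 2⊕2 = 0. Options: 10−5→G=1, 10−6→G=0, 10−7→G=0, 10−8→G=0, 10−9→G=0. Hits: 4.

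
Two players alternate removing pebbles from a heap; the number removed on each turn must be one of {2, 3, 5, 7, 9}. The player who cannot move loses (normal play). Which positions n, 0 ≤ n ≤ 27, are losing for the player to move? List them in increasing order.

G(0) = 0
G(1) = mex{} = 0
G(2) = mex{0} = 1
G(3) = mex{0,0} = 1
G(4) = mex{1,0} = 2
G(5) = mex{1,1,0} = 2
G(6) = mex{2,1,0} = 3
G(7) = mex{2,2,1,0} = 3
G(8) = mex{3,2,1,0} = 4
G(9) = mex{3,3,2,1,0} = 4
G(10) = mex{4,3,2,1,0} = 5
G(11) = mex{4,4,3,2,1} = 0
G(12) = mex{5,4,3,2,1} = 0
G(13) = mex{0,5,4,3,2} = 1
G(14) = mex{0,0,4,3,2} = 1
G(15) = mex{1,0,5,4,3} = 2
G(16) = mex{1,1,0,4,3} = 2
G(17) = mex{2,1,0,5,4} = 3
G(18) = mex{2,2,1,0,4} = 3
G(19) = mex{3,2,1,0,5} = 4
G(20) = mex{3,3,2,1,0} = 4
G(21) = mex{4,3,2,1,0} = 5
G(22) = mex{4,4,3,2,1} = 0
G(23) = mex{5,4,3,2,1} = 0
G(24) = mex{0,5,4,3,2} = 1
G(25) = mex{0,0,4,3,2} = 1
G(26) = mex{1,0,5,4,3} = 2
G(27) = mex{1,1,0,4,3} = 2
P-positions are exactly the n with G(n) = 0.

0, 1, 11, 12, 22, 23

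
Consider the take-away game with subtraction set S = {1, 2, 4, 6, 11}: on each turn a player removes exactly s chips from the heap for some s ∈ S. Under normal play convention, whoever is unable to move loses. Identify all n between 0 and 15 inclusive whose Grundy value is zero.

0, 3, 8, 13

n :  0  1  2  3  4  5  6  7  8  9 10 11 12 13 14 15
G :  0  1  2  0  1  2  3  4  0  1  2  3  4  0  1  2
P-positions are exactly the n with G(n) = 0.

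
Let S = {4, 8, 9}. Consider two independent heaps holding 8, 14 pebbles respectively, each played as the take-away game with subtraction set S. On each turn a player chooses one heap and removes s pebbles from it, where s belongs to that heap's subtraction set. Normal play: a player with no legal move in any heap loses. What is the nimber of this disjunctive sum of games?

2

All heaps use S = {4, 8, 9}:
n :  0  1  2  3  4  5  6  7  8  9 10 11 12 13 14
G :  0  0  0  0  1  1  1  1  2  2  2  2  3  0  0
Heap A: G(8) = 2.
Heap B: G(14) = 0.
Combined Grundy value = 2 ⊕ 0 = 2.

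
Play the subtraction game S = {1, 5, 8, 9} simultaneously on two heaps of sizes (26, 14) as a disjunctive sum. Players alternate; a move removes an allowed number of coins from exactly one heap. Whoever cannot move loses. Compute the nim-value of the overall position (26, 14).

All heaps use S = {1, 5, 8, 9}:
G(0) = 0
G(1) = mex{0} = 1
G(2) = mex{1} = 0
G(3) = mex{0} = 1
G(4) = mex{1} = 0
G(5) = mex{0,0} = 1
G(6) = mex{1,1} = 0
G(7) = mex{0,0} = 1
G(8) = mex{1,1,0} = 2
G(9) = mex{2,0,1,0} = 3
G(10) = mex{3,1,0,1} = 2
G(11) = mex{2,0,1,0} = 3
G(12) = mex{3,1,0,1} = 2
G(13) = mex{2,2,1,0} = 3
G(14) = mex{3,3,0,1} = 2
G(15) = mex{2,2,1,0} = 3
G(16) = mex{3,3,2,1} = 0
G(17) = mex{0,2,3,2} = 1
G(18) = mex{1,3,2,3} = 0
G(19) = mex{0,2,3,2} = 1
G(20) = mex{1,3,2,3} = 0
G(21) = mex{0,0,3,2} = 1
G(22) = mex{1,1,2,3} = 0
G(23) = mex{0,0,3,2} = 1
G(24) = mex{1,1,0,3} = 2
G(25) = mex{2,0,1,0} = 3
G(26) = mex{3,1,0,1} = 2
Heap A: G(26) = 2.
Heap B: G(14) = 2.
Combined Grundy value = 2 ⊕ 2 = 0.

0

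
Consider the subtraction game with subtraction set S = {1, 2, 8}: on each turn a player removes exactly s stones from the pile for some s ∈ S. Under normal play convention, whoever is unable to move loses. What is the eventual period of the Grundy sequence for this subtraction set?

3

n :  0  1  2  3  4  5  6  7  8  9 10 11 12 13 14
G :  0  1  2  0  1  2  0  1  2  0  1  2  0  1  2
G(n+3) = G(n) holds for n = 0,…,7 (a full window of length max(S) = 8), so the sequence is purely periodic with period 3.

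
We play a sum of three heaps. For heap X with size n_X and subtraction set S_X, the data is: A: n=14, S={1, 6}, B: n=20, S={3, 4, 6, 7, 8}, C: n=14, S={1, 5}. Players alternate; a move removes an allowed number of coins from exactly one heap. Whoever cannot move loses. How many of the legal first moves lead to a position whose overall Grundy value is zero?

2

Heap A, S = {1, 6}:
G(0) = 0
G(1) = mex{0} = 1
G(2) = mex{1} = 0
G(3) = mex{0} = 1
G(4) = mex{1} = 0
G(5) = mex{0} = 1
G(6) = mex{1,0} = 2
G(7) = mex{2,1} = 0
G(8) = mex{0,0} = 1
G(9) = mex{1,1} = 0
G(10) = mex{0,0} = 1
G(11) = mex{1,1} = 0
G(12) = mex{0,2} = 1
G(13) = mex{1,0} = 2
G(14) = mex{2,1} = 0
G_A(14) = 0.
Heap B, S = {3, 4, 6, 7, 8}:
n :  0  1  2  3  4  5  6  7  8  9 10 11 12 13 14 15 16 17 18 19 20
G :  0  0  0  1  1  1  2  2  2  3  3  0  0  0  1  1  1  2  2  2  3
G_B(20) = 3.
Heap C, S = {1, 5}:
G(0) = 0
G(1) = mex{0} = 1
G(2) = mex{1} = 0
G(3) = mex{0} = 1
G(4) = mex{1} = 0
G(5) = mex{0,0} = 1
G(6) = mex{1,1} = 0
G(7) = mex{0,0} = 1
G(8) = mex{1,1} = 0
G(9) = mex{0,0} = 1
G(10) = mex{1,1} = 0
G(11) = mex{0,0} = 1
G(12) = mex{1,1} = 0
G(13) = mex{0,0} = 1
G(14) = mex{1,1} = 0
G_C(14) = 0.
Combined Grundy value = 0 ⊕ 3 ⊕ 0 = 3.
A winning move leaves total XOR = 0, i.e. changes one component's Grundy value g to g ⊕ X where X is the current total.
Heap A: need g' = 0⊕3 = 3. Options: 14−1→G=2, 14−6→G=1. Hits: 0.
Heap B: need g' = 3⊕3 = 0. Options: 20−3→G=2, 20−4→G=1, 20−6→G=1, 20−7→G=0, 20−8→G=0. Hits: 2.
Heap C: need g' = 0⊕3 = 3. Options: 14−1→G=1, 14−5→G=1. Hits: 0.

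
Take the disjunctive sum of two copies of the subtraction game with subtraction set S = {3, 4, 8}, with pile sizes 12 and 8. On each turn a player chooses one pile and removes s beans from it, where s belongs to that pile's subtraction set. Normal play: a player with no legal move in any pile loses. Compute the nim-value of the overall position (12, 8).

2

All piles use S = {3, 4, 8}:
n :  0  1  2  3  4  5  6  7  8  9 10 11 12
G :  0  0  0  1  1  1  2  0  2  3  1  3  0
Pile A: G(12) = 0.
Pile B: G(8) = 2.
Combined Grundy value = 0 ⊕ 2 = 2.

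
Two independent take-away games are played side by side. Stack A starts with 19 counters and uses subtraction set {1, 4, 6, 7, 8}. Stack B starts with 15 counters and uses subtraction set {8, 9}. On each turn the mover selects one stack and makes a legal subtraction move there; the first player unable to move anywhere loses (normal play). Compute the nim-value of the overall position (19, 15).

Stack A, S = {1, 4, 6, 7, 8}:
G(0) = 0
G(1) = mex{0} = 1
G(2) = mex{1} = 0
G(3) = mex{0} = 1
G(4) = mex{1,0} = 2
G(5) = mex{2,1} = 0
G(6) = mex{0,0,0} = 1
G(7) = mex{1,1,1,0} = 2
G(8) = mex{2,2,0,1,0} = 3
G(9) = mex{3,0,1,0,1} = 2
G(10) = mex{2,1,2,1,0} = 3
G(11) = mex{3,2,0,2,1} = 4
G(12) = mex{4,3,1,0,2} = 5
G(13) = mex{5,2,2,1,0} = 3
G(14) = mex{3,3,3,2,1} = 0
G(15) = mex{0,4,2,3,2} = 1
G(16) = mex{1,5,3,2,3} = 0
G(17) = mex{0,3,4,3,2} = 1
G(18) = mex{1,0,5,4,3} = 2
G(19) = mex{2,1,3,5,4} = 0
G_A(19) = 0.
Stack B, S = {8, 9}:
G(0) = 0
G(1) = mex{} = 0
G(2) = mex{} = 0
G(3) = mex{} = 0
G(4) = mex{} = 0
G(5) = mex{} = 0
G(6) = mex{} = 0
G(7) = mex{} = 0
G(8) = mex{0} = 1
G(9) = mex{0,0} = 1
G(10) = mex{0,0} = 1
G(11) = mex{0,0} = 1
G(12) = mex{0,0} = 1
G(13) = mex{0,0} = 1
G(14) = mex{0,0} = 1
G(15) = mex{0,0} = 1
G_B(15) = 1.
Combined Grundy value = 0 ⊕ 1 = 1.

1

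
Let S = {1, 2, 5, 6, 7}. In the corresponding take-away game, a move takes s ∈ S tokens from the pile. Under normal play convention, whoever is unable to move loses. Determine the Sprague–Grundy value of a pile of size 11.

0

n :  0  1  2  3  4  5  6  7  8  9 10 11
G :  0  1  2  0  1  2  3  4  5  3  4  0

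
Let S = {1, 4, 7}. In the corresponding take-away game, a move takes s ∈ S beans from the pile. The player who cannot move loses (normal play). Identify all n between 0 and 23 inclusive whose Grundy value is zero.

0, 2, 5, 8, 10, 13, 16, 18, 21

n :  0  1  2  3  4  5  6  7  8  9 10 11 12 13 14 15 16 17 18 19 20 21 22 23
G :  0  1  0  1  2  0  1  2  0  1  0  1  2  0  1  2  0  1  0  1  2  0  1  2
P-positions are exactly the n with G(n) = 0.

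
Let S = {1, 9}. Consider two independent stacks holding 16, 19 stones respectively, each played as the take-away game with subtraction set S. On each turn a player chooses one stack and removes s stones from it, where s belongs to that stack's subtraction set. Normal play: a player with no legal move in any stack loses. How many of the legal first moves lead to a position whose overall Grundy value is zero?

4

All stacks use S = {1, 9}:
G(0) = 0
G(1) = mex{0} = 1
G(2) = mex{1} = 0
G(3) = mex{0} = 1
G(4) = mex{1} = 0
G(5) = mex{0} = 1
G(6) = mex{1} = 0
G(7) = mex{0} = 1
G(8) = mex{1} = 0
G(9) = mex{0,0} = 1
G(10) = mex{1,1} = 0
G(11) = mex{0,0} = 1
G(12) = mex{1,1} = 0
G(13) = mex{0,0} = 1
G(14) = mex{1,1} = 0
G(15) = mex{0,0} = 1
G(16) = mex{1,1} = 0
G(17) = mex{0,0} = 1
G(18) = mex{1,1} = 0
G(19) = mex{0,0} = 1
Stack A: G(16) = 0.
Stack B: G(19) = 1.
Combined Grundy value = 0 ⊕ 1 = 1.
A winning move leaves total XOR = 0, i.e. changes one component's Grundy value g to g ⊕ X where X is the current total.
Stack A: need g' = 0⊕1 = 1. Options: 16−1→G=1, 16−9→G=1. Hits: 2.
Stack B: need g' = 1⊕1 = 0. Options: 19−1→G=0, 19−9→G=0. Hits: 2.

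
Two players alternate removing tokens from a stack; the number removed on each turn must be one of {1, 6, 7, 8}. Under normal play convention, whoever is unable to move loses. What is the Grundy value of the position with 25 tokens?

4

n :  0  1  2  3  4  5  6  7  8  9 10 11 12 13 14 15 16 17 18 19 20 21 22 23 24 25
G :  0  1  0  1  0  1  2  3  2  3  2  3  4  0  1  0  1  0  1  2  3  2  3  2  3  4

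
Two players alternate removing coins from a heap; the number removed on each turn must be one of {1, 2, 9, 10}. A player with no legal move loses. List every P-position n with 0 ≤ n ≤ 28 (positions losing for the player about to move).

G(0) = 0
G(1) = mex{0} = 1
G(2) = mex{1,0} = 2
G(3) = mex{2,1} = 0
G(4) = mex{0,2} = 1
G(5) = mex{1,0} = 2
G(6) = mex{2,1} = 0
G(7) = mex{0,2} = 1
G(8) = mex{1,0} = 2
G(9) = mex{2,1,0} = 3
G(10) = mex{3,2,1,0} = 4
G(11) = mex{4,3,2,1} = 0
G(12) = mex{0,4,0,2} = 1
G(13) = mex{1,0,1,0} = 2
G(14) = mex{2,1,2,1} = 0
G(15) = mex{0,2,0,2} = 1
G(16) = mex{1,0,1,0} = 2
G(17) = mex{2,1,2,1} = 0
G(18) = mex{0,2,3,2} = 1
G(19) = mex{1,0,4,3} = 2
G(20) = mex{2,1,0,4} = 3
G(21) = mex{3,2,1,0} = 4
G(22) = mex{4,3,2,1} = 0
G(23) = mex{0,4,0,2} = 1
G(24) = mex{1,0,1,0} = 2
G(25) = mex{2,1,2,1} = 0
G(26) = mex{0,2,0,2} = 1
G(27) = mex{1,0,1,0} = 2
G(28) = mex{2,1,2,1} = 0
P-positions are exactly the n with G(n) = 0.

0, 3, 6, 11, 14, 17, 22, 25, 28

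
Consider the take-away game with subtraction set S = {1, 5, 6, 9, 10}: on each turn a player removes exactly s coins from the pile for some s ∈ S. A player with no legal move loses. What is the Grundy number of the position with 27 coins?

4

n :  0  1  2  3  4  5  6  7  8  9 10 11 12 13 14 15 16 17 18 19 20 21 22 23 24 25 26 27
G :  0  1  0  1  0  1  2  3  2  3  2  3  4  5  4  0  1  0  1  0  1  2  3  2  3  2  3  4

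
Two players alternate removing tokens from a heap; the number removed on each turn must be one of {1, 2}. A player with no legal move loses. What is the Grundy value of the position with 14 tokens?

n :  0  1  2  3  4  5  6  7  8  9 10 11 12 13 14
G :  0  1  2  0  1  2  0  1  2  0  1  2  0  1  2

2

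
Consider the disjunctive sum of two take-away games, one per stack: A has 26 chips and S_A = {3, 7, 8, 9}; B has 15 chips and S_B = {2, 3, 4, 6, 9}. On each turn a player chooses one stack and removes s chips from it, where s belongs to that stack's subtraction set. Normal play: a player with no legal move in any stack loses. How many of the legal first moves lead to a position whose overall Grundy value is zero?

2

Stack A, S = {3, 7, 8, 9}:
G(0) = 0
G(1) = mex{} = 0
G(2) = mex{} = 0
G(3) = mex{0} = 1
G(4) = mex{0} = 1
G(5) = mex{0} = 1
G(6) = mex{1} = 0
G(7) = mex{1,0} = 2
G(8) = mex{1,0,0} = 2
G(9) = mex{0,0,0,0} = 1
G(10) = mex{2,1,0,0} = 3
G(11) = mex{2,1,1,0} = 3
G(12) = mex{1,1,1,1} = 0
G(13) = mex{3,0,1,1} = 2
G(14) = mex{3,2,0,1} = 4
G(15) = mex{0,2,2,0} = 1
G(16) = mex{2,1,2,2} = 0
G(17) = mex{4,3,1,2} = 0
G(18) = mex{1,3,3,1} = 0
G(19) = mex{0,0,3,3} = 1
G(20) = mex{0,2,0,3} = 1
G(21) = mex{0,4,2,0} = 1
G(22) = mex{1,1,4,2} = 0
G(23) = mex{1,0,1,4} = 2
G(24) = mex{1,0,0,1} = 2
G(25) = mex{0,0,0,0} = 1
G(26) = mex{2,1,0,0} = 3
G_A(26) = 3.
Stack B, S = {2, 3, 4, 6, 9}:
G(0) = 0
G(1) = mex{} = 0
G(2) = mex{0} = 1
G(3) = mex{0,0} = 1
G(4) = mex{1,0,0} = 2
G(5) = mex{1,1,0} = 2
G(6) = mex{2,1,1,0} = 3
G(7) = mex{2,2,1,0} = 3
G(8) = mex{3,2,2,1} = 0
G(9) = mex{3,3,2,1,0} = 4
G(10) = mex{0,3,3,2,0} = 1
G(11) = mex{4,0,3,2,1} = 5
G(12) = mex{1,4,0,3,1} = 2
G(13) = mex{5,1,4,3,2} = 0
G(14) = mex{2,5,1,0,2} = 3
G(15) = mex{0,2,5,4,3} = 1
G_B(15) = 1.
Combined Grundy value = 3 ⊕ 1 = 2.
A winning move leaves total XOR = 0, i.e. changes one component's Grundy value g to g ⊕ X where X is the current total.
Stack A: need g' = 3⊕2 = 1. Options: 26−3→G=2, 26−7→G=1, 26−8→G=0, 26−9→G=0. Hits: 1.
Stack B: need g' = 1⊕2 = 3. Options: 15−2→G=0, 15−3→G=2, 15−4→G=5, 15−6→G=4, 15−9→G=3. Hits: 1.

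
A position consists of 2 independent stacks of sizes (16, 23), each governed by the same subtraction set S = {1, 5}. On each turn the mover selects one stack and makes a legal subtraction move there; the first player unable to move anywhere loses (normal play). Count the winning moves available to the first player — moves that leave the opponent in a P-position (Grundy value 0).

4

All stacks use S = {1, 5}:
n :  0  1  2  3  4  5  6  7  8  9 10 11 12 13 14 15 16 17 18 19 20 21 22 23
G :  0  1  0  1  0  1  0  1  0  1  0  1  0  1  0  1  0  1  0  1  0  1  0  1
Stack A: G(16) = 0.
Stack B: G(23) = 1.
Combined Grundy value = 0 ⊕ 1 = 1.
A winning move leaves total XOR = 0, i.e. changes one component's Grundy value g to g ⊕ X where X is the current total.
Stack A: need g' = 0⊕1 = 1. Options: 16−1→G=1, 16−5→G=1. Hits: 2.
Stack B: need g' = 1⊕1 = 0. Options: 23−1→G=0, 23−5→G=0. Hits: 2.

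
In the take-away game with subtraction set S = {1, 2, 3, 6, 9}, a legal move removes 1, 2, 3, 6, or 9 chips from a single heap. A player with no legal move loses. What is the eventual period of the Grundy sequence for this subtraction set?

G(0) = 0
G(1) = mex{0} = 1
G(2) = mex{1,0} = 2
G(3) = mex{2,1,0} = 3
G(4) = mex{3,2,1} = 0
G(5) = mex{0,3,2} = 1
G(6) = mex{1,0,3,0} = 2
G(7) = mex{2,1,0,1} = 3
G(8) = mex{3,2,1,2} = 0
G(9) = mex{0,3,2,3,0} = 1
G(10) = mex{1,0,3,0,1} = 2
G(11) = mex{2,1,0,1,2} = 3
G(12) = mex{3,2,1,2,3} = 0
G(13) = mex{0,3,2,3,0} = 1
G(14) = mex{1,0,3,0,1} = 2
G(n+4) = G(n) holds for n = 0,…,8 (a full window of length max(S) = 9), so the sequence is purely periodic with period 4.

4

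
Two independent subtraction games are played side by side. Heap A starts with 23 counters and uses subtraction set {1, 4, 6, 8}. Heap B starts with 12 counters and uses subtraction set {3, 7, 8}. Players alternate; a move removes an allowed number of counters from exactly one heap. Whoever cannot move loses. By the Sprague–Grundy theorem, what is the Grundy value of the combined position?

2

Heap A, S = {1, 4, 6, 8}:
G(0) = 0
G(1) = mex{0} = 1
G(2) = mex{1} = 0
G(3) = mex{0} = 1
G(4) = mex{1,0} = 2
G(5) = mex{2,1} = 0
G(6) = mex{0,0,0} = 1
G(7) = mex{1,1,1} = 0
G(8) = mex{0,2,0,0} = 1
G(9) = mex{1,0,1,1} = 2
G(10) = mex{2,1,2,0} = 3
G(11) = mex{3,0,0,1} = 2
G(12) = mex{2,1,1,2} = 0
G(13) = mex{0,2,0,0} = 1
G(14) = mex{1,3,1,1} = 0
G(15) = mex{0,2,2,0} = 1
G(16) = mex{1,0,3,1} = 2
G(17) = mex{2,1,2,2} = 0
G(18) = mex{0,0,0,3} = 1
G(19) = mex{1,1,1,2} = 0
G(20) = mex{0,2,0,0} = 1
G(21) = mex{1,0,1,1} = 2
G(22) = mex{2,1,2,0} = 3
G(23) = mex{3,0,0,1} = 2
G_A(23) = 2.
Heap B, S = {3, 7, 8}:
G(0) = 0
G(1) = mex{} = 0
G(2) = mex{} = 0
G(3) = mex{0} = 1
G(4) = mex{0} = 1
G(5) = mex{0} = 1
G(6) = mex{1} = 0
G(7) = mex{1,0} = 2
G(8) = mex{1,0,0} = 2
G(9) = mex{0,0,0} = 1
G(10) = mex{2,1,0} = 3
G(11) = mex{2,1,1} = 0
G(12) = mex{1,1,1} = 0
G_B(12) = 0.
Combined Grundy value = 2 ⊕ 0 = 2.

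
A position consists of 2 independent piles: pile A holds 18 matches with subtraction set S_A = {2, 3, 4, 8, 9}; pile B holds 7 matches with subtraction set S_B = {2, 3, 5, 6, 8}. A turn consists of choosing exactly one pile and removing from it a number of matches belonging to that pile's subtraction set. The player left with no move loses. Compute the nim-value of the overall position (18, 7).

3

Pile A, S = {2, 3, 4, 8, 9}:
n :  0  1  2  3  4  5  6  7  8  9 10 11 12 13 14 15 16 17 18
G :  0  0  1  1  2  2  0  0  1  1  2  2  0  0  1  1  2  2  0
G_A(18) = 0.
Pile B, S = {2, 3, 5, 6, 8}:
G(0) = 0
G(1) = mex{} = 0
G(2) = mex{0} = 1
G(3) = mex{0,0} = 1
G(4) = mex{1,0} = 2
G(5) = mex{1,1,0} = 2
G(6) = mex{2,1,0,0} = 3
G(7) = mex{2,2,1,0} = 3
G_B(7) = 3.
Combined Grundy value = 0 ⊕ 3 = 3.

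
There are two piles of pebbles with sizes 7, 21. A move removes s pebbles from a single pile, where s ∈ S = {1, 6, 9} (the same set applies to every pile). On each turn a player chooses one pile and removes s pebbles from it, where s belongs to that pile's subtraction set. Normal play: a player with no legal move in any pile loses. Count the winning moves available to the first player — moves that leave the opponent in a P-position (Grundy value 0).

2

All piles use S = {1, 6, 9}:
n :  0  1  2  3  4  5  6  7  8  9 10 11 12 13 14 15 16 17 18 19 20 21
G :  0  1  0  1  0  1  2  0  1  2  3  2  0  1  0  1  2  0  1  0  1  2
Pile A: G(7) = 0.
Pile B: G(21) = 2.
Combined Grundy value = 0 ⊕ 2 = 2.
A winning move leaves total XOR = 0, i.e. changes one component's Grundy value g to g ⊕ X where X is the current total.
Pile A: need g' = 0⊕2 = 2. Options: 7−1→G=2, 7−6→G=1. Hits: 1.
Pile B: need g' = 2⊕2 = 0. Options: 21−1→G=1, 21−6→G=1, 21−9→G=0. Hits: 1.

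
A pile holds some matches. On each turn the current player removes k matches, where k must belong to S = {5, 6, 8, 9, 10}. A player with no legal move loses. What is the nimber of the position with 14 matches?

2

G(0) = 0
G(1) = mex{} = 0
G(2) = mex{} = 0
G(3) = mex{} = 0
G(4) = mex{} = 0
G(5) = mex{0} = 1
G(6) = mex{0,0} = 1
G(7) = mex{0,0} = 1
G(8) = mex{0,0,0} = 1
G(9) = mex{0,0,0,0} = 1
G(10) = mex{1,0,0,0,0} = 2
G(11) = mex{1,1,0,0,0} = 2
G(12) = mex{1,1,0,0,0} = 2
G(13) = mex{1,1,1,0,0} = 2
G(14) = mex{1,1,1,1,0} = 2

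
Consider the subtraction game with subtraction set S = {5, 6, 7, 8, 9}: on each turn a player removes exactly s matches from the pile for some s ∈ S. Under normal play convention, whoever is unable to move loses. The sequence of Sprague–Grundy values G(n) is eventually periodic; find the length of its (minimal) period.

n :  0  1  2  3  4  5  6  7  8  9 10 11 12 13 14 15 16 17 18 19 20 21 22 23 24 25 26 27 28 29
G :  0  0  0  0  0  1  1  1  1  1  2  2  2  2  0  0  0  0  0  1  1  1  1  1  2  2  2  2  0  0
G(n+14) = G(n) holds for n = 0,…,8 (a full window of length max(S) = 9), so the sequence is purely periodic with period 14.

14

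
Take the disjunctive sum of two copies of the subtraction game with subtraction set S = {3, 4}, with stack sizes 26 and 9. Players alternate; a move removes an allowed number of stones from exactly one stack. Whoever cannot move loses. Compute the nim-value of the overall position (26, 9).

1

All stacks use S = {3, 4}:
n :  0  1  2  3  4  5  6  7  8  9 10 11 12 13 14 15 16 17 18 19 20 21 22 23 24 25 26
G :  0  0  0  1  1  1  2  0  0  0  1  1  1  2  0  0  0  1  1  1  2  0  0  0  1  1  1
Stack A: G(26) = 1.
Stack B: G(9) = 0.
Combined Grundy value = 1 ⊕ 0 = 1.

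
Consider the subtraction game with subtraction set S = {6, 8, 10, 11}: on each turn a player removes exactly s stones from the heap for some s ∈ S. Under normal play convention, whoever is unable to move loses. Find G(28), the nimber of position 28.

n :  0  1  2  3  4  5  6  7  8  9 10 11 12 13 14 15 16 17 18 19 20 21 22 23 24 25 26 27 28
G :  0  0  0  0  0  0  1  1  1  1  1  1  2  2  2  2  2  0  0  0  0  0  0  1  1  1  1  1  1

1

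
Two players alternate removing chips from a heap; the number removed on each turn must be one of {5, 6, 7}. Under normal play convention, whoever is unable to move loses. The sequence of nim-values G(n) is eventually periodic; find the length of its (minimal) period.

n :  0  1  2  3  4  5  6  7  8  9 10 11 12 13 14 15 16 17 18 19 20 21 22 23 24 25
G :  0  0  0  0  0  1  1  1  1  1  2  2  0  0  0  0  0  1  1  1  1  1  2  2  0  0
G(n+12) = G(n) holds for n = 0,…,6 (a full window of length max(S) = 7), so the sequence is purely periodic with period 12.

12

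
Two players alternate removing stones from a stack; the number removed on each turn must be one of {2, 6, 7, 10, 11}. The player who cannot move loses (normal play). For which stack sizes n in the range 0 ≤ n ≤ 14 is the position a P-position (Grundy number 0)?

0, 1, 4, 5, 9, 13

n :  0  1  2  3  4  5  6  7  8  9 10 11 12 13 14
G :  0  0  1  1  0  0  1  1  2  0  3  1  2  0  3
P-positions are exactly the n with G(n) = 0.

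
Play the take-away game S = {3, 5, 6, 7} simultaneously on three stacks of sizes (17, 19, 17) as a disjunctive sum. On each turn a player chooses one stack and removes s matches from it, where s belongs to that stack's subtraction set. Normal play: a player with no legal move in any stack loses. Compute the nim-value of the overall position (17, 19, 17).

All stacks use S = {3, 5, 6, 7}:
G(0) = 0
G(1) = mex{} = 0
G(2) = mex{} = 0
G(3) = mex{0} = 1
G(4) = mex{0} = 1
G(5) = mex{0,0} = 1
G(6) = mex{1,0,0} = 2
G(7) = mex{1,0,0,0} = 2
G(8) = mex{1,1,0,0} = 2
G(9) = mex{2,1,1,0} = 3
G(10) = mex{2,1,1,1} = 0
G(11) = mex{2,2,1,1} = 0
G(12) = mex{3,2,2,1} = 0
G(13) = mex{0,2,2,2} = 1
G(14) = mex{0,3,2,2} = 1
G(15) = mex{0,0,3,2} = 1
G(16) = mex{1,0,0,3} = 2
G(17) = mex{1,0,0,0} = 2
G(18) = mex{1,1,0,0} = 2
G(19) = mex{2,1,1,0} = 3
Stack A: G(17) = 2.
Stack B: G(19) = 3.
Stack C: G(17) = 2.
Combined Grundy value = 2 ⊕ 3 ⊕ 2 = 3.

3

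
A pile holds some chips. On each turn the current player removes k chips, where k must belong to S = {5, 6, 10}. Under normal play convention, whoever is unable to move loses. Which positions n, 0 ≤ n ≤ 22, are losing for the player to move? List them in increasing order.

G(0) = 0
G(1) = mex{} = 0
G(2) = mex{} = 0
G(3) = mex{} = 0
G(4) = mex{} = 0
G(5) = mex{0} = 1
G(6) = mex{0,0} = 1
G(7) = mex{0,0} = 1
G(8) = mex{0,0} = 1
G(9) = mex{0,0} = 1
G(10) = mex{1,0,0} = 2
G(11) = mex{1,1,0} = 2
G(12) = mex{1,1,0} = 2
G(13) = mex{1,1,0} = 2
G(14) = mex{1,1,0} = 2
G(15) = mex{2,1,1} = 0
G(16) = mex{2,2,1} = 0
G(17) = mex{2,2,1} = 0
G(18) = mex{2,2,1} = 0
G(19) = mex{2,2,1} = 0
G(20) = mex{0,2,2} = 1
G(21) = mex{0,0,2} = 1
G(22) = mex{0,0,2} = 1
P-positions are exactly the n with G(n) = 0.

0, 1, 2, 3, 4, 15, 16, 17, 18, 19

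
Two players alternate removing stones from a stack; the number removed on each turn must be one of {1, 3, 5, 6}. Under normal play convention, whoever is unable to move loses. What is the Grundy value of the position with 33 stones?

G(0) = 0
G(1) = mex{0} = 1
G(2) = mex{1} = 0
G(3) = mex{0,0} = 1
G(4) = mex{1,1} = 0
G(5) = mex{0,0,0} = 1
G(6) = mex{1,1,1,0} = 2
G(7) = mex{2,0,0,1} = 3
G(8) = mex{3,1,1,0} = 2
G(9) = mex{2,2,0,1} = 3
G(10) = mex{3,3,1,0} = 2
G(11) = mex{2,2,2,1} = 0
G(12) = mex{0,3,3,2} = 1
G(13) = mex{1,2,2,3} = 0
G(14) = mex{0,0,3,2} = 1
G(15) = mex{1,1,2,3} = 0
G(16) = mex{0,0,0,2} = 1
G(17) = mex{1,1,1,0} = 2
G(18) = mex{2,0,0,1} = 3
G(19) = mex{3,1,1,0} = 2
G(20) = mex{2,2,0,1} = 3
G(21) = mex{3,3,1,0} = 2
G(22) = mex{2,2,2,1} = 0
G(23) = mex{0,3,3,2} = 1
G(24) = mex{1,2,2,3} = 0
G(25) = mex{0,0,3,2} = 1
G(26) = mex{1,1,2,3} = 0
G(27) = mex{0,0,0,2} = 1
G(28) = mex{1,1,1,0} = 2
G(29) = mex{2,0,0,1} = 3
G(30) = mex{3,1,1,0} = 2
G(31) = mex{2,2,0,1} = 3
G(32) = mex{3,3,1,0} = 2
G(33) = mex{2,2,2,1} = 0

0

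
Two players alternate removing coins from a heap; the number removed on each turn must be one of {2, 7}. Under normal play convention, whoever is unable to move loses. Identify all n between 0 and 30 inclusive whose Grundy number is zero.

n :  0  1  2  3  4  5  6  7  8  9 10 11 12 13 14 15 16 17 18 19 20 21 22 23 24 25 26 27 28 29 30
G :  0  0  1  1  0  0  1  1  2  0  0  1  1  0  0  1  1  2  0  0  1  1  0  0  1  1  2  0  0  1  1
P-positions are exactly the n with G(n) = 0.

0, 1, 4, 5, 9, 10, 13, 14, 18, 19, 22, 23, 27, 28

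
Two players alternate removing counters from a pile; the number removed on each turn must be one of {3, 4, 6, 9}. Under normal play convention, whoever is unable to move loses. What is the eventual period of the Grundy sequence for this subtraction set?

12

G(0) = 0
G(1) = mex{} = 0
G(2) = mex{} = 0
G(3) = mex{0} = 1
G(4) = mex{0,0} = 1
G(5) = mex{0,0} = 1
G(6) = mex{1,0,0} = 2
G(7) = mex{1,1,0} = 2
G(8) = mex{1,1,0} = 2
G(9) = mex{2,1,1,0} = 3
G(10) = mex{2,2,1,0} = 3
G(11) = mex{2,2,1,0} = 3
G(12) = mex{3,2,2,1} = 0
G(13) = mex{3,3,2,1} = 0
G(14) = mex{3,3,2,1} = 0
G(15) = mex{0,3,3,2} = 1
G(16) = mex{0,0,3,2} = 1
G(17) = mex{0,0,3,2} = 1
G(18) = mex{1,0,0,3} = 2
G(19) = mex{1,1,0,3} = 2
G(20) = mex{1,1,0,3} = 2
G(21) = mex{2,1,1,0} = 3
G(22) = mex{2,2,1,0} = 3
G(23) = mex{2,2,1,0} = 3
G(24) = mex{3,2,2,1} = 0
G(25) = mex{3,3,2,1} = 0
G(n+12) = G(n) holds for n = 0,…,8 (a full window of length max(S) = 9), so the sequence is purely periodic with period 12.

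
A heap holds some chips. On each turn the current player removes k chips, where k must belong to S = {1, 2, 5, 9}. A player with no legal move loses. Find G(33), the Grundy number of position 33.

n :  0  1  2  3  4  5  6  7  8  9 10 11 12 13 14 15 16 17 18 19 20 21 22 23 24 25 26 27 28 29 30 31 32 33
G :  0  1  2  0  1  2  0  1  2  3  0  1  2  0  1  2  0  1  2  3  0  1  2  0  1  2  0  1  2  3  0  1  2  0

0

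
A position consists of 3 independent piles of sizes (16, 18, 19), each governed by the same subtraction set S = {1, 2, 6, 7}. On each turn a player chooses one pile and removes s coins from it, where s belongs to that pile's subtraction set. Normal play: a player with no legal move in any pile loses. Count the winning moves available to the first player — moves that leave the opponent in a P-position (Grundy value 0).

5

All piles use S = {1, 2, 6, 7}:
n :  0  1  2  3  4  5  6  7  8  9 10 11 12 13 14 15 16 17 18 19
G :  0  1  2  0  1  2  3  4  0  1  2  0  1  2  3  4  0  1  2  0
Pile A: G(16) = 0.
Pile B: G(18) = 2.
Pile C: G(19) = 0.
Combined Grundy value = 0 ⊕ 2 ⊕ 0 = 2.
A winning move leaves total XOR = 0, i.e. changes one component's Grundy value g to g ⊕ X where X is the current total.
Pile A: need g' = 0⊕2 = 2. Options: 16−1→G=4, 16−2→G=3, 16−6→G=2, 16−7→G=1. Hits: 1.
Pile B: need g' = 2⊕2 = 0. Options: 18−1→G=1, 18−2→G=0, 18−6→G=1, 18−7→G=0. Hits: 2.
Pile C: need g' = 0⊕2 = 2. Options: 19−1→G=2, 19−2→G=1, 19−6→G=2, 19−7→G=1. Hits: 2.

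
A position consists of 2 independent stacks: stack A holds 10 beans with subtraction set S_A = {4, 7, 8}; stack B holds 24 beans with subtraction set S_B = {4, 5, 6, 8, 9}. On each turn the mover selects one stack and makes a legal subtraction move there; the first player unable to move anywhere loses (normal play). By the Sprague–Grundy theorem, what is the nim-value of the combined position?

0

Stack A, S = {4, 7, 8}:
n :  0  1  2  3  4  5  6  7  8  9 10
G :  0  0  0  0  1  1  1  1  2  2  2
G_A(10) = 2.
Stack B, S = {4, 5, 6, 8, 9}:
n :  0  1  2  3  4  5  6  7  8  9 10 11 12 13 14 15 16 17 18 19 20 21 22 23 24
G :  0  0  0  0  1  1  1  1  2  2  2  2  3  0  0  0  0  1  1  1  1  2  2  2  2
G_B(24) = 2.
Combined Grundy value = 2 ⊕ 2 = 0.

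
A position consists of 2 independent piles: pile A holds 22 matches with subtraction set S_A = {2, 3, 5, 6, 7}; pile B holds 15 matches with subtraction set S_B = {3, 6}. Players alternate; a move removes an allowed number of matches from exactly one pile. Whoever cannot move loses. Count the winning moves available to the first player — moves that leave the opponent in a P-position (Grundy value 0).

0

Pile A, S = {2, 3, 5, 6, 7}:
n :  0  1  2  3  4  5  6  7  8  9 10 11 12 13 14 15 16 17 18 19 20 21 22
G :  0  0  1  1  2  2  3  3  4  0  0  1  1  2  2  3  3  4  0  0  1  1  2
G_A(22) = 2.
Pile B, S = {3, 6}:
n :  0  1  2  3  4  5  6  7  8  9 10 11 12 13 14 15
G :  0  0  0  1  1  1  2  2  2  0  0  0  1  1  1  2
G_B(15) = 2.
Combined Grundy value = 2 ⊕ 2 = 0.
A winning move leaves total XOR = 0, i.e. changes one component's Grundy value g to g ⊕ X where X is the current total.
Pile A: target g' = 2⊕0 = 2, but every legal move changes the Grundy value (mex property), so 0 moves.
Pile B: target g' = 2⊕0 = 2, but every legal move changes the Grundy value (mex property), so 0 moves.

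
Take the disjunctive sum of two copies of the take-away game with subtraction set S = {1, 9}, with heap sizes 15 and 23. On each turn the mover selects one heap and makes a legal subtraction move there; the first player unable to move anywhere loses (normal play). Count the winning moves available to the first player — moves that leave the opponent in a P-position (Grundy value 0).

0

All heaps use S = {1, 9}:
n :  0  1  2  3  4  5  6  7  8  9 10 11 12 13 14 15 16 17 18 19 20 21 22 23
G :  0  1  0  1  0  1  0  1  0  1  0  1  0  1  0  1  0  1  0  1  0  1  0  1
Heap A: G(15) = 1.
Heap B: G(23) = 1.
Combined Grundy value = 1 ⊕ 1 = 0.
A winning move leaves total XOR = 0, i.e. changes one component's Grundy value g to g ⊕ X where X is the current total.
Heap A: target g' = 1⊕0 = 1, but every legal move changes the Grundy value (mex property), so 0 moves.
Heap B: target g' = 1⊕0 = 1, but every legal move changes the Grundy value (mex property), so 0 moves.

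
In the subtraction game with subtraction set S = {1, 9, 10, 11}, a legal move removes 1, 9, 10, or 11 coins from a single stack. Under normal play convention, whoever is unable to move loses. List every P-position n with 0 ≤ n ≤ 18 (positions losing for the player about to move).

0, 2, 4, 6, 8

n :  0  1  2  3  4  5  6  7  8  9 10 11 12 13 14 15 16 17 18
G :  0  1  0  1  0  1  0  1  0  1  2  3  2  3  2  3  2  3  2
P-positions are exactly the n with G(n) = 0.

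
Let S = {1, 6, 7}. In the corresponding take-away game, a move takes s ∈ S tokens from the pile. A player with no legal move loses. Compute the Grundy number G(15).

G(0) = 0
G(1) = mex{0} = 1
G(2) = mex{1} = 0
G(3) = mex{0} = 1
G(4) = mex{1} = 0
G(5) = mex{0} = 1
G(6) = mex{1,0} = 2
G(7) = mex{2,1,0} = 3
G(8) = mex{3,0,1} = 2
G(9) = mex{2,1,0} = 3
G(10) = mex{3,0,1} = 2
G(11) = mex{2,1,0} = 3
G(12) = mex{3,2,1} = 0
G(13) = mex{0,3,2} = 1
G(14) = mex{1,2,3} = 0
G(15) = mex{0,3,2} = 1

1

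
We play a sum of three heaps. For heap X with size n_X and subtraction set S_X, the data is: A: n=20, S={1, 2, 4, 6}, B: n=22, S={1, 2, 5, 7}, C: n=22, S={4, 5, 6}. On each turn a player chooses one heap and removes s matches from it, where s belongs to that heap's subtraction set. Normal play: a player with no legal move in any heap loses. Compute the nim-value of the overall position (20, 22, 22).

0

Heap A, S = {1, 2, 4, 6}:
n :  0  1  2  3  4  5  6  7  8  9 10 11 12 13 14 15 16 17 18 19 20
G :  0  1  2  0  1  2  3  4  0  1  2  0  1  2  3  4  0  1  2  0  1
G_A(20) = 1.
Heap B, S = {1, 2, 5, 7}:
n :  0  1  2  3  4  5  6  7  8  9 10 11 12 13 14 15 16 17 18 19 20 21 22
G :  0  1  2  0  1  2  0  1  2  0  1  2  0  1  2  0  1  2  0  1  2  0  1
G_B(22) = 1.
Heap C, S = {4, 5, 6}:
n :  0  1  2  3  4  5  6  7  8  9 10 11 12 13 14 15 16 17 18 19 20 21 22
G :  0  0  0  0  1  1  1  1  2  2  0  0  0  0  1  1  1  1  2  2  0  0  0
G_C(22) = 0.
Combined Grundy value = 1 ⊕ 1 ⊕ 0 = 0.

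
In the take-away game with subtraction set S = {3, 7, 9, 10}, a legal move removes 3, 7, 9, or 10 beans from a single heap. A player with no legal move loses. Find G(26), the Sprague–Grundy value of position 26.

G(0) = 0
G(1) = mex{} = 0
G(2) = mex{} = 0
G(3) = mex{0} = 1
G(4) = mex{0} = 1
G(5) = mex{0} = 1
G(6) = mex{1} = 0
G(7) = mex{1,0} = 2
G(8) = mex{1,0} = 2
G(9) = mex{0,0,0} = 1
G(10) = mex{2,1,0,0} = 3
G(11) = mex{2,1,0,0} = 3
G(12) = mex{1,1,1,0} = 2
G(13) = mex{3,0,1,1} = 2
G(14) = mex{3,2,1,1} = 0
G(15) = mex{2,2,0,1} = 3
G(16) = mex{2,1,2,0} = 3
G(17) = mex{0,3,2,2} = 1
G(18) = mex{3,3,1,2} = 0
G(19) = mex{3,2,3,1} = 0
G(20) = mex{1,2,3,3} = 0
G(21) = mex{0,0,2,3} = 1
G(22) = mex{0,3,2,2} = 1
G(23) = mex{0,3,0,2} = 1
G(24) = mex{1,1,3,0} = 2
G(25) = mex{1,0,3,3} = 2
G(26) = mex{1,0,1,3} = 2

2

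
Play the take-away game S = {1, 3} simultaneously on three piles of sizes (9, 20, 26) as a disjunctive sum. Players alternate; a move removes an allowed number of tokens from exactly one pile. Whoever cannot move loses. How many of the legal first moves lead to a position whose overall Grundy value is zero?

All piles use S = {1, 3}:
n :  0  1  2  3  4  5  6  7  8  9 10 11 12 13 14 15 16 17 18 19 20 21 22 23 24 25 26
G :  0  1  0  1  0  1  0  1  0  1  0  1  0  1  0  1  0  1  0  1  0  1  0  1  0  1  0
Pile A: G(9) = 1.
Pile B: G(20) = 0.
Pile C: G(26) = 0.
Combined Grundy value = 1 ⊕ 0 ⊕ 0 = 1.
A winning move leaves total XOR = 0, i.e. changes one component's Grundy value g to g ⊕ X where X is the current total.
Pile A: need g' = 1⊕1 = 0. Options: 9−1→G=0, 9−3→G=0. Hits: 2.
Pile B: need g' = 0⊕1 = 1. Options: 20−1→G=1, 20−3→G=1. Hits: 2.
Pile C: need g' = 0⊕1 = 1. Options: 26−1→G=1, 26−3→G=1. Hits: 2.

6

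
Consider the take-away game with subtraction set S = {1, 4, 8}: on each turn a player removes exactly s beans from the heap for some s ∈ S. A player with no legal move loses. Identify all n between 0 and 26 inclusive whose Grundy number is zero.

0, 2, 5, 7, 12, 14, 17, 19, 24, 26

n :  0  1  2  3  4  5  6  7  8  9 10 11 12 13 14 15 16 17 18 19 20 21 22 23 24 25 26
G :  0  1  0  1  2  0  1  0  1  2  3  2  0  1  0  1  2  0  1  0  1  2  3  2  0  1  0
P-positions are exactly the n with G(n) = 0.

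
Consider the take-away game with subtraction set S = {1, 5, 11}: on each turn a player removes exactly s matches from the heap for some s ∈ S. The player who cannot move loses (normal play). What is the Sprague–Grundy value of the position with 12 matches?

G(0) = 0
G(1) = mex{0} = 1
G(2) = mex{1} = 0
G(3) = mex{0} = 1
G(4) = mex{1} = 0
G(5) = mex{0,0} = 1
G(6) = mex{1,1} = 0
G(7) = mex{0,0} = 1
G(8) = mex{1,1} = 0
G(9) = mex{0,0} = 1
G(10) = mex{1,1} = 0
G(11) = mex{0,0,0} = 1
G(12) = mex{1,1,1} = 0

0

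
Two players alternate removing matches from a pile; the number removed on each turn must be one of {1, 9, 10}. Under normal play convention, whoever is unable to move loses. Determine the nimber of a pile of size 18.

n :  0  1  2  3  4  5  6  7  8  9 10 11 12 13 14 15 16 17 18
G :  0  1  0  1  0  1  0  1  0  1  2  3  2  3  2  3  2  3  2

2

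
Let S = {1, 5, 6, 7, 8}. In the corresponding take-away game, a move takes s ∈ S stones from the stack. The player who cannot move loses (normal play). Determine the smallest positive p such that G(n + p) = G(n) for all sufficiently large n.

13

n :  0  1  2  3  4  5  6  7  8  9 10 11 12 13 14 15 16 17 18 19 20 21 22 23 24 25 26 27
G :  0  1  0  1  0  1  2  3  2  3  2  3  4  0  1  0  1  0  1  2  3  2  3  2  3  4  0  1
G(n+13) = G(n) holds for n = 0,…,7 (a full window of length max(S) = 8), so the sequence is purely periodic with period 13.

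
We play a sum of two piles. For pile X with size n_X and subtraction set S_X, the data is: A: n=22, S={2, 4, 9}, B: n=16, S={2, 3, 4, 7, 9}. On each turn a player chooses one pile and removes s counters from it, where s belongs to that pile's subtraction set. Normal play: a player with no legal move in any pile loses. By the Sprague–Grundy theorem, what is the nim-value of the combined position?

Pile A, S = {2, 4, 9}:
G(0) = 0
G(1) = mex{} = 0
G(2) = mex{0} = 1
G(3) = mex{0} = 1
G(4) = mex{1,0} = 2
G(5) = mex{1,0} = 2
G(6) = mex{2,1} = 0
G(7) = mex{2,1} = 0
G(8) = mex{0,2} = 1
G(9) = mex{0,2,0} = 1
G(10) = mex{1,0,0} = 2
G(11) = mex{1,0,1} = 2
G(12) = mex{2,1,1} = 0
G(13) = mex{2,1,2} = 0
G(14) = mex{0,2,2} = 1
G(15) = mex{0,2,0} = 1
G(16) = mex{1,0,0} = 2
G(17) = mex{1,0,1} = 2
G(18) = mex{2,1,1} = 0
G(19) = mex{2,1,2} = 0
G(20) = mex{0,2,2} = 1
G(21) = mex{0,2,0} = 1
G(22) = mex{1,0,0} = 2
G_A(22) = 2.
Pile B, S = {2, 3, 4, 7, 9}:
G(0) = 0
G(1) = mex{} = 0
G(2) = mex{0} = 1
G(3) = mex{0,0} = 1
G(4) = mex{1,0,0} = 2
G(5) = mex{1,1,0} = 2
G(6) = mex{2,1,1} = 0
G(7) = mex{2,2,1,0} = 3
G(8) = mex{0,2,2,0} = 1
G(9) = mex{3,0,2,1,0} = 4
G(10) = mex{1,3,0,1,0} = 2
G(11) = mex{4,1,3,2,1} = 0
G(12) = mex{2,4,1,2,1} = 0
G(13) = mex{0,2,4,0,2} = 1
G(14) = mex{0,0,2,3,2} = 1
G(15) = mex{1,0,0,1,0} = 2
G(16) = mex{1,1,0,4,3} = 2
G_B(16) = 2.
Combined Grundy value = 2 ⊕ 2 = 0.

0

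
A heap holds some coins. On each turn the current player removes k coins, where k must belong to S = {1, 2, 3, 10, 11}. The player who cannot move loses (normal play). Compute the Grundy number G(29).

1

G(0) = 0
G(1) = mex{0} = 1
G(2) = mex{1,0} = 2
G(3) = mex{2,1,0} = 3
G(4) = mex{3,2,1} = 0
G(5) = mex{0,3,2} = 1
G(6) = mex{1,0,3} = 2
G(7) = mex{2,1,0} = 3
G(8) = mex{3,2,1} = 0
G(9) = mex{0,3,2} = 1
G(10) = mex{1,0,3,0} = 2
G(11) = mex{2,1,0,1,0} = 3
G(12) = mex{3,2,1,2,1} = 0
G(13) = mex{0,3,2,3,2} = 1
G(14) = mex{1,0,3,0,3} = 2
G(15) = mex{2,1,0,1,0} = 3
G(16) = mex{3,2,1,2,1} = 0
G(17) = mex{0,3,2,3,2} = 1
G(18) = mex{1,0,3,0,3} = 2
G(19) = mex{2,1,0,1,0} = 3
G(20) = mex{3,2,1,2,1} = 0
G(21) = mex{0,3,2,3,2} = 1
G(22) = mex{1,0,3,0,3} = 2
G(23) = mex{2,1,0,1,0} = 3
G(24) = mex{3,2,1,2,1} = 0
G(25) = mex{0,3,2,3,2} = 1
G(26) = mex{1,0,3,0,3} = 2
G(27) = mex{2,1,0,1,0} = 3
G(28) = mex{3,2,1,2,1} = 0
G(29) = mex{0,3,2,3,2} = 1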